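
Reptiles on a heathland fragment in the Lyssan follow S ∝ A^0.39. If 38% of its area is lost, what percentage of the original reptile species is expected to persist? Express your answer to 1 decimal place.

S_new/S_old = (A_new/A_old)^z = 0.62^0.39
= exp(0.39 × ln 0.62) = exp(0.39 × -0.4780) = exp(-0.1864) ≈ 0.8299

83.0%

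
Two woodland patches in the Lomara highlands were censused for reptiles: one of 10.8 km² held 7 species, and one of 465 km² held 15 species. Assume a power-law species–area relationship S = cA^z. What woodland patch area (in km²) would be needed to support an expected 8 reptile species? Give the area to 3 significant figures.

z = ln(15/7) / ln(465/10.8) = 0.7621 / 3.7625 = 0.2026
c = 7 / 10.8^0.2026 = 7 / 1.619 = 4.323
A = (8/4.323)^(1/0.2026) ⇒ ln A = ln(1.851)/0.2026 = 3.0388
A = e^3.0388 ≈ 20.88 km²

20.9 km²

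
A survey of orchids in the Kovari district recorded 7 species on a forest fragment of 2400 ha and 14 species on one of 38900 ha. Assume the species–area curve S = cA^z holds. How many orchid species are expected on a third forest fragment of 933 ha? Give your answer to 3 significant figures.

5.53

z = ln(14/7) / ln(38900/2400) = 0.6931 / 2.7855 = 0.2488
c = 7 / 2400^0.2488 = 7 / 6.936 = 1.009
S₃ = 1.009 × 933^0.2488 = 1.009 × 5.483 ≈ 5.533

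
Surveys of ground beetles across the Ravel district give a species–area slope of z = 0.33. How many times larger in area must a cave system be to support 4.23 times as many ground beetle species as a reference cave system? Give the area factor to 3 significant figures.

(A₂/A₁)^0.33 = 4.23, so A₂/A₁ = 4.23^(1/0.33) = 4.23^3.03
ln(A₂/A₁) = ln 4.23 / 0.33 = 1.4422 / 0.33 = 4.3703
A₂/A₁ = e^4.3703 ≈ 79.07

79.1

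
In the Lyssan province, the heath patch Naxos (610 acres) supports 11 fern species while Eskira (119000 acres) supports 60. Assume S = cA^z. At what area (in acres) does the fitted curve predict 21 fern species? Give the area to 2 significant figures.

z = ln(60/11) / ln(119000/610) = 1.6964 / 5.2734 = 0.3217
c = 11 / 610^0.3217 = 11 / 7.871 = 1.398
A = (21/1.398)^(1/0.3217) ⇒ ln A = ln(15.03)/0.3217 = 8.4235
A = e^8.4235 ≈ 4553 acres

4600 acres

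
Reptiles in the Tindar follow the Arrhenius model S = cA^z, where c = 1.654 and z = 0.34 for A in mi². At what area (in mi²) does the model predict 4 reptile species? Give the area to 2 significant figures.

13 mi²

4 = 1.654 × A^0.34  ⇒  A^0.34 = 4/1.654 = 2.418
ln A = ln(2.418) / 0.34 = 0.8831 / 0.34 = 2.5973
A = e^2.5973 ≈ 13.43 mi²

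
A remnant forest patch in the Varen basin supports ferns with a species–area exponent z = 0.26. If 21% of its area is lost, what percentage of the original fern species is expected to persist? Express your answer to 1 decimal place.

94.1%

S_new/S_old = (A_new/A_old)^z = 0.79^0.26
= exp(0.26 × ln 0.79) = exp(0.26 × -0.2357) = exp(-0.0613) ≈ 0.9406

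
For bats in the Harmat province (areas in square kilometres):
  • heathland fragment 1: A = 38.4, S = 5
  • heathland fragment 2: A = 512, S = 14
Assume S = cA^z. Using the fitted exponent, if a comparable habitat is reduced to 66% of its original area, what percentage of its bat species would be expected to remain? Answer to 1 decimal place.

84.8%

z = ln(14/5) / ln(512/38.4) = 1.0296 / 2.5903 = 0.3975
S_new/S_old = (A_new/A_old)^z = 0.66^0.3975 = exp(0.3975 × -0.4155) = 0.8478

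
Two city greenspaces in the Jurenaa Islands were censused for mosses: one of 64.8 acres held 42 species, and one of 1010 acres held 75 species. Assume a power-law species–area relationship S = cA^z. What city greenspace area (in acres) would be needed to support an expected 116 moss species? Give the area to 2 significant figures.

8000 acres

z = ln(75/42) / ln(1010/64.8) = 0.5798 / 2.7464 = 0.2111
c = 42 / 64.8^0.2111 = 42 / 2.412 = 17.41
A = (116/17.41)^(1/0.2111) ⇒ ln A = ln(6.663)/0.2111 = 8.9834
A = e^8.9834 ≈ 7969 acres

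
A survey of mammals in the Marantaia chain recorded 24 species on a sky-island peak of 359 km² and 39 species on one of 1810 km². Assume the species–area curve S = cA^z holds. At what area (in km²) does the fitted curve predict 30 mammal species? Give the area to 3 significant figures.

755 km²

z = ln(39/24) / ln(1810/359) = 0.4855 / 1.6178 = 0.3001
c = 24 / 359^0.3001 = 24 / 5.845 = 4.106
A = (30/4.106)^(1/0.3001) ⇒ ln A = ln(7.307)/0.3001 = 6.6269
A = e^6.6269 ≈ 755.1 km²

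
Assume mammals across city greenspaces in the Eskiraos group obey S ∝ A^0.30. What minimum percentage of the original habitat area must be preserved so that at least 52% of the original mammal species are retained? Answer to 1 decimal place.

Need (A_new/A_old)^0.3 = 0.52, so A_new/A_old = 0.52^(1/0.3) = 0.52^3.333
ln(A_new/A_old) = ln 0.52 / 0.3 = -0.6539 / 0.3 = -2.1798
A_new/A_old = e^-2.1798 ≈ 0.1131

11.3%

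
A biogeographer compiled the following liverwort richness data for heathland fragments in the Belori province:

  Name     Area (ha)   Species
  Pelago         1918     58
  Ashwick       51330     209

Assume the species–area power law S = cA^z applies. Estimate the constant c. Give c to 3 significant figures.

3.04

z = ln(S₂/S₁) / ln(A₂/A₁) = ln(209/58) / ln(51330/1918) = 1.2819 / 3.2870 = 0.3900
c = S₁ / A₁^z = 58 / 1918^0.3900 = 58 / 19.07 = 3.042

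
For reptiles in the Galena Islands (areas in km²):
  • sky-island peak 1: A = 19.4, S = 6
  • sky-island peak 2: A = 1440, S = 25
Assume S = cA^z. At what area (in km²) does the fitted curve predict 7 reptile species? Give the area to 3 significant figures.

30.9 km²

z = ln(25/6) / ln(1440/19.4) = 1.4271 / 4.3071 = 0.3313
c = 6 / 19.4^0.3313 = 6 / 2.671 = 2.246
A = (7/2.246)^(1/0.3313) ⇒ ln A = ln(3.116)/0.3313 = 3.4305
A = e^3.4305 ≈ 30.89 km²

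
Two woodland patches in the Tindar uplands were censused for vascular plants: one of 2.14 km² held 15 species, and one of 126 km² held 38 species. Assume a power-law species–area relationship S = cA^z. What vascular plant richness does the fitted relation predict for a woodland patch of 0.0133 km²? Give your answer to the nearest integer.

5

z = ln(38/15) / ln(126/2.14) = 0.9295 / 4.0755 = 0.2281
c = 15 / 2.14^0.2281 = 15 / 1.189 = 12.61
S₃ = 12.61 × 0.0133^0.2281 = 12.61 × 0.3733 ≈ 4.708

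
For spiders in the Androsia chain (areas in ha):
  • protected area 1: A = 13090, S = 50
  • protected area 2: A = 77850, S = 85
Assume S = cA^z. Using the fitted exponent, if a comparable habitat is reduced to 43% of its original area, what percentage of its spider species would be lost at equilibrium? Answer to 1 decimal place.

z = ln(85/50) / ln(77850/13090) = 0.5306 / 1.7829 = 0.2976
S_new/S_old = (A_new/A_old)^z = 0.43^0.2976 = exp(0.2976 × -0.8440) = 0.7779
Fraction lost = 1 − 0.7779 = 0.2221

22.2%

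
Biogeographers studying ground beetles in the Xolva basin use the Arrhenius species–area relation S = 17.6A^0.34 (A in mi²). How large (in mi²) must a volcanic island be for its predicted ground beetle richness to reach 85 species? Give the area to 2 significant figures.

100 mi²

85 = 17.6 × A^0.34  ⇒  A^0.34 = 85/17.6 = 4.83
ln A = ln(4.83) / 0.34 = 1.5748 / 0.34 = 4.6316
A = e^4.6316 ≈ 102.7 mi²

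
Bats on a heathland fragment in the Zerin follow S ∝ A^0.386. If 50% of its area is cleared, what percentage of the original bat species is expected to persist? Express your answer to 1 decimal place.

76.5%

S_new/S_old = (A_new/A_old)^z = 0.5^0.386
= exp(0.386 × ln 0.5) = exp(0.386 × -0.6931) = exp(-0.2676) ≈ 0.7652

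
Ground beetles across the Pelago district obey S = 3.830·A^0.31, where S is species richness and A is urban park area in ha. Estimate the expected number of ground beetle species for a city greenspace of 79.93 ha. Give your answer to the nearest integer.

S = 3.83 × 79.93^0.31 = 3.83 × 3.889 ≈ 14.89

15 species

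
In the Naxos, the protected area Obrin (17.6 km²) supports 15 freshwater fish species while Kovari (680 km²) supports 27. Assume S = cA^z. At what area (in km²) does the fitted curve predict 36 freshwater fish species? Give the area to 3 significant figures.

4070 km²

z = ln(27/15) / ln(680/17.6) = 0.5878 / 3.6542 = 0.1609
c = 15 / 17.6^0.1609 = 15 / 1.586 = 9.457
A = (36/9.457)^(1/0.1609) ⇒ ln A = ln(3.807)/0.1609 = 8.3106
A = e^8.3106 ≈ 4067 km²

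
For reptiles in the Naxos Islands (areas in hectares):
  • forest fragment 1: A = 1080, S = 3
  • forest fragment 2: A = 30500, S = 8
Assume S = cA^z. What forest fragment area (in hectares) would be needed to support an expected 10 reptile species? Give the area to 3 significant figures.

z = ln(8/3) / ln(30500/1080) = 0.9808 / 3.3408 = 0.2936
c = 3 / 1080^0.2936 = 3 / 7.773 = 0.3859
A = (10/0.3859)^(1/0.2936) ⇒ ln A = ln(25.91)/0.2936 = 11.0855
A = e^11.0855 ≈ 65220 hectares

65200 hectares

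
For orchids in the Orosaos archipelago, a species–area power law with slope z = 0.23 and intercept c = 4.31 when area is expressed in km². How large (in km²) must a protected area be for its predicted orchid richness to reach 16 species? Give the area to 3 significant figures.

16 = 4.31 × A^0.23  ⇒  A^0.23 = 16/4.31 = 3.712
ln A = ln(3.712) / 0.23 = 1.3117 / 0.23 = 5.7028
A = e^5.7028 ≈ 299.7 km²

300 km²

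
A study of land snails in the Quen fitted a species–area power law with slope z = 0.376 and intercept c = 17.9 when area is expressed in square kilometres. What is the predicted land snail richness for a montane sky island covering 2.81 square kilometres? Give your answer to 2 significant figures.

S = 17.9 × 2.81^0.376
ln S = ln 17.9 + 0.376 × ln 2.81 = 2.8848 + 0.376 × 1.0332 = 3.2733
S = e^3.2733 ≈ 26.4

26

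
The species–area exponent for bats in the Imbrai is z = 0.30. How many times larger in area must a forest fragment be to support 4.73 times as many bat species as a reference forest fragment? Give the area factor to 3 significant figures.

(A₂/A₁)^0.3 = 4.73, so A₂/A₁ = 4.73^(1/0.3) = 4.73^3.333
ln(A₂/A₁) = ln 4.73 / 0.3 = 1.5539 / 0.3 = 5.1798
A₂/A₁ = e^5.1798 ≈ 177.6

178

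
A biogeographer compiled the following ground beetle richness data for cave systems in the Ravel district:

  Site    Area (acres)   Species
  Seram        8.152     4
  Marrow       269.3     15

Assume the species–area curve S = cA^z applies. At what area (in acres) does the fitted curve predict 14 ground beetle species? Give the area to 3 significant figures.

z = ln(15/4) / ln(269.3/8.152) = 1.3218 / 3.4976 = 0.3779
c = 4 / 8.152^0.3779 = 4 / 2.21 = 1.81
A = (14/1.81)^(1/0.3779) ⇒ ln A = ln(7.735)/0.3779 = 5.4133
A = e^5.4133 ≈ 224.4 acres

224 acres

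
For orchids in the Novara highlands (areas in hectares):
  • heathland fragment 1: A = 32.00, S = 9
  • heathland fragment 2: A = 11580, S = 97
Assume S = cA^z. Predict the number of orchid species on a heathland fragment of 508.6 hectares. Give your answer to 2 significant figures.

27

z = ln(97/9) / ln(11580/32) = 2.3775 / 5.8913 = 0.4036
c = 9 / 32^0.4036 = 9 / 4.05 = 2.222
S₃ = 2.222 × 508.6^0.4036 = 2.222 × 12.36 ≈ 27.48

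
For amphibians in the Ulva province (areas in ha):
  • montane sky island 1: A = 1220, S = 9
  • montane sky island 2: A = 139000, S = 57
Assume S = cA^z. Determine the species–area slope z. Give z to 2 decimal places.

Taking logs: ln S = ln c + z ln A, so z = (ln S₂ − ln S₁)/(ln A₂ − ln A₁).
z = ln(57/9) / ln(139000/1220) = ln(6.333) / ln(113.9) = 1.8458 / 4.7356 = 0.3898

0.39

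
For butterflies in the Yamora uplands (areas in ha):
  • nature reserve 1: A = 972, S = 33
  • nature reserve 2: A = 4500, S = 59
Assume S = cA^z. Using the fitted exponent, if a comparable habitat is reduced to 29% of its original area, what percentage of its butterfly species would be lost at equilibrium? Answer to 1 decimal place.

37.5%

z = ln(59/33) / ln(4500/972) = 0.5810 / 1.5325 = 0.3791
S_new/S_old = (A_new/A_old)^z = 0.29^0.3791 = exp(0.3791 × -1.2379) = 0.6254
Fraction lost = 1 − 0.6254 = 0.3746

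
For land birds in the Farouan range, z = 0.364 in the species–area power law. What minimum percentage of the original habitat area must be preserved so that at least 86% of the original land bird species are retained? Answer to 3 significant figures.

66.1%

Need (A_new/A_old)^0.364 = 0.86, so A_new/A_old = 0.86^(1/0.364) = 0.86^2.747
ln(A_new/A_old) = ln 0.86 / 0.364 = -0.1508 / 0.364 = -0.4143
A_new/A_old = e^-0.4143 ≈ 0.6608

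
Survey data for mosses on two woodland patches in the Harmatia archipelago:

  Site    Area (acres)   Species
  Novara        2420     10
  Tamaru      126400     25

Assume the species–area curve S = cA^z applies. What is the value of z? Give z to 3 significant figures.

0.232

Taking logs: ln S = ln c + z ln A, so z = (ln S₂ − ln S₁)/(ln A₂ − ln A₁).
z = ln(25/10) / ln(126400/2420) = ln(2.5) / ln(52.23) = 0.9163 / 3.9557 = 0.2316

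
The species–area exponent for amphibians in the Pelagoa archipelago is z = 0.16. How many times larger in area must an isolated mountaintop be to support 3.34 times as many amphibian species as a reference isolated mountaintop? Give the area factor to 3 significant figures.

1880

(A₂/A₁)^0.16 = 3.34, so A₂/A₁ = 3.34^(1/0.16) = 3.34^6.25
ln(A₂/A₁) = ln 3.34 / 0.16 = 1.2060 / 0.16 = 7.5373
A₂/A₁ = e^7.5373 ≈ 1877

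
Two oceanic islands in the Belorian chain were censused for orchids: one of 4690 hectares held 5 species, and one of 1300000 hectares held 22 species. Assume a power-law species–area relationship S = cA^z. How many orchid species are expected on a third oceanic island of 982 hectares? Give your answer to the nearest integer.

3

z = ln(22/5) / ln(1300000/4690) = 1.4816 / 5.6247 = 0.2634
c = 5 / 4690^0.2634 = 5 / 9.269 = 0.5394
S₃ = 0.5394 × 982^0.2634 = 0.5394 × 6.14 ≈ 3.312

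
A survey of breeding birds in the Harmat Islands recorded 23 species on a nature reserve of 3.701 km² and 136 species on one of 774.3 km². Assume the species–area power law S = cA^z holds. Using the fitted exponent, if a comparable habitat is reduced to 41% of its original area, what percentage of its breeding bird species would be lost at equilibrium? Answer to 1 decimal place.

z = ln(136/23) / ln(774.3/3.701) = 1.7772 / 5.3434 = 0.3326
S_new/S_old = (A_new/A_old)^z = 0.41^0.3326 = exp(0.3326 × -0.8916) = 0.7434
Fraction lost = 1 − 0.7434 = 0.2566

25.7%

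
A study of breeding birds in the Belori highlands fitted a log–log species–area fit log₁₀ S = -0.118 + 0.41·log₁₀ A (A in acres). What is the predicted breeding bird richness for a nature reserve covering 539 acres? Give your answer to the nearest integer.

S = 0.7621 × 539^0.41
ln S = ln 0.7621 + 0.41 × ln 539 = -0.2717 + 0.41 × 6.2897 = 2.3071
S = e^2.3071 ≈ 10.05

10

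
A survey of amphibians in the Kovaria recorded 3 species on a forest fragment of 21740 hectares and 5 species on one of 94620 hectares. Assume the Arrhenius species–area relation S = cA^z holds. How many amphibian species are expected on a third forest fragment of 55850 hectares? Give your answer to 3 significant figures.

z = ln(5/3) / ln(94620/21740) = 0.5108 / 1.4707 = 0.3473
c = 3 / 21740^0.3473 = 3 / 32.1 = 0.09347
S₃ = 0.09347 × 55850^0.3473 = 0.09347 × 44.54 ≈ 4.163

4.16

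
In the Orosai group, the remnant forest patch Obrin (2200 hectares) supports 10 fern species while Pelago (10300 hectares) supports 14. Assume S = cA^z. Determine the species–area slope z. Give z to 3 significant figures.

Taking logs: ln S = ln c + z ln A, so z = (ln S₂ − ln S₁)/(ln A₂ − ln A₁).
z = ln(14/10) / ln(10300/2200) = ln(1.4) / ln(4.682) = 0.3365 / 1.5437 = 0.2180

0.218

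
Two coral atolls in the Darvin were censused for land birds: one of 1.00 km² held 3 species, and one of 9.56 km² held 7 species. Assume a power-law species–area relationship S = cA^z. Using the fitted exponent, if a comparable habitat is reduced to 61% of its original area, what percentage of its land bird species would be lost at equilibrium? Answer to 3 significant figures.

16.9%

z = ln(7/3) / ln(9.56/1) = 0.8473 / 2.2576 = 0.3753
S_new/S_old = (A_new/A_old)^z = 0.61^0.3753 = exp(0.3753 × -0.4943) = 0.8307
Fraction lost = 1 − 0.8307 = 0.1693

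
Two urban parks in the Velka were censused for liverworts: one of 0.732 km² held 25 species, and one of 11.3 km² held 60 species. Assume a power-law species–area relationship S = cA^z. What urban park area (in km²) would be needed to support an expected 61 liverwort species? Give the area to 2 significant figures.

z = ln(60/25) / ln(11.3/0.732) = 0.8755 / 2.7368 = 0.3199
c = 25 / 0.732^0.3199 = 25 / 0.905 = 27.62
A = (61/27.62)^(1/0.3199) ⇒ ln A = ln(2.208)/0.3199 = 2.4765
A = e^2.4765 ≈ 11.9 km²

12 km²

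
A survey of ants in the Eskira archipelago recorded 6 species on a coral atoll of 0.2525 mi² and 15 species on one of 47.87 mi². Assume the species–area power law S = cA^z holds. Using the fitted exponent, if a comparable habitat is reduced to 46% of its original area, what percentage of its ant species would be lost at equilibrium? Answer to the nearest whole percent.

13%

z = ln(15/6) / ln(47.87/0.2525) = 0.9163 / 5.2448 = 0.1747
S_new/S_old = (A_new/A_old)^z = 0.46^0.1747 = exp(0.1747 × -0.7765) = 0.8731
Fraction lost = 1 − 0.8731 = 0.1269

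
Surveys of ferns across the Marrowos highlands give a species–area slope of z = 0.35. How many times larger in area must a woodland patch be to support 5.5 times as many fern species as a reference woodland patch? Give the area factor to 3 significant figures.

(A₂/A₁)^0.35 = 5.5, so A₂/A₁ = 5.5^(1/0.35) = 5.5^2.857
ln(A₂/A₁) = ln 5.5 / 0.35 = 1.7047 / 0.35 = 4.8707
A₂/A₁ = e^4.8707 ≈ 130.4

130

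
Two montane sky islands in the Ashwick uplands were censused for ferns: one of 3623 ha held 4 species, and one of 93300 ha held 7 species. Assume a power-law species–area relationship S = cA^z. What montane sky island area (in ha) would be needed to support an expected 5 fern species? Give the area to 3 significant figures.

13200 ha

z = ln(7/4) / ln(93300/3623) = 0.5596 / 3.2485 = 0.1723
c = 4 / 3623^0.1723 = 4 / 4.103 = 0.9749
A = (5/0.9749)^(1/0.1723) ⇒ ln A = ln(5.129)/0.1723 = 9.4904
A = e^9.4904 ≈ 13232 ha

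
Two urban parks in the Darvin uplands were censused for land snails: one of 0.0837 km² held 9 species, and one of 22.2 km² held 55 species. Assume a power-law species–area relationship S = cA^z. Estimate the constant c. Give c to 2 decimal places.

20.12

z = ln(S₂/S₁) / ln(A₂/A₁) = ln(55/9) / ln(22.2/0.0837) = 1.8101 / 5.5806 = 0.3244
c = S₁ / A₁^z = 9 / 0.0837^0.3244 = 9 / 0.4473 = 20.12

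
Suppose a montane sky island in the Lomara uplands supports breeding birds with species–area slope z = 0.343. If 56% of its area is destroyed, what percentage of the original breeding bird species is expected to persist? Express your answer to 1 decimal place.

S_new/S_old = (A_new/A_old)^z = 0.44^0.343
= exp(0.343 × ln 0.44) = exp(0.343 × -0.8210) = exp(-0.2816) ≈ 0.7546

75.5%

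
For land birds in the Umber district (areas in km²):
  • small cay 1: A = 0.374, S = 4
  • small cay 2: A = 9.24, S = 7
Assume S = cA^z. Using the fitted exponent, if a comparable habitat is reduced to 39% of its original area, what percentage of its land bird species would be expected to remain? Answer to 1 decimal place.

84.8%

z = ln(7/4) / ln(9.24/0.374) = 0.5596 / 3.2070 = 0.1745
S_new/S_old = (A_new/A_old)^z = 0.39^0.1745 = exp(0.1745 × -0.9416) = 0.8485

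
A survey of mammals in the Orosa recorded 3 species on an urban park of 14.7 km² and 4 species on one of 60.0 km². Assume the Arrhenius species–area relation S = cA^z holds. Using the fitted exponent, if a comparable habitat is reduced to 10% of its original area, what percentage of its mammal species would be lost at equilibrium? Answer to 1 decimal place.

37.6%

z = ln(4/3) / ln(60/14.7) = 0.2877 / 1.4065 = 0.2045
S_new/S_old = (A_new/A_old)^z = 0.1^0.2045 = exp(0.2045 × -2.3026) = 0.6244
Fraction lost = 1 − 0.6244 = 0.3756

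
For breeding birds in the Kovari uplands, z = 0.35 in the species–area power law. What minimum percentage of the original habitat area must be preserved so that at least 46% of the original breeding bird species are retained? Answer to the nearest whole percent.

Need (A_new/A_old)^0.35 = 0.46, so A_new/A_old = 0.46^(1/0.35) = 0.46^2.857
ln(A_new/A_old) = ln 0.46 / 0.35 = -0.7765 / 0.35 = -2.2187
A_new/A_old = e^-2.2187 ≈ 0.1088

11%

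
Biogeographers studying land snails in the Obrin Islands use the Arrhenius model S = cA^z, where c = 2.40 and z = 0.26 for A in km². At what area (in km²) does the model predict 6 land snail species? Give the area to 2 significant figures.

6 = 2.4 × A^0.26  ⇒  A^0.26 = 6/2.4 = 2.5
ln A = ln(2.5) / 0.26 = 0.9163 / 0.26 = 3.5242
A = e^3.5242 ≈ 33.93 km²

34 km²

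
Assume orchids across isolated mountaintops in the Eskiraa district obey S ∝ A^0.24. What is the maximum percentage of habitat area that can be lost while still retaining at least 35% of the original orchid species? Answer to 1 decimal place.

98.7%

Need (A_new/A_old)^0.24 = 0.35, so A_new/A_old = 0.35^(1/0.24) = 0.35^4.167
ln(A_new/A_old) = ln 0.35 / 0.24 = -1.0498 / 0.24 = -4.3743
A_new/A_old = e^-4.3743 ≈ 0.0126
Fraction that can be lost = 1 − 0.0126 = 0.9874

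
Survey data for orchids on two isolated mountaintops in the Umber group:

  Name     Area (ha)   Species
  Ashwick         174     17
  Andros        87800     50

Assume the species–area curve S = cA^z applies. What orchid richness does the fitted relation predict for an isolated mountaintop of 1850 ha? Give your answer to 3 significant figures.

25.6

z = ln(50/17) / ln(87800/174) = 1.0788 / 6.2238 = 0.1733
c = 17 / 174^0.1733 = 17 / 2.446 = 6.951
S₃ = 6.951 × 1850^0.1733 = 6.951 × 3.684 ≈ 25.61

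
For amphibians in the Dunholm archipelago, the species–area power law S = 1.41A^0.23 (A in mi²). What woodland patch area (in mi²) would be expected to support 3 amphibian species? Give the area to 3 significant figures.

3 = 1.41 × A^0.23  ⇒  A^0.23 = 3/1.41 = 2.128
ln A = ln(2.128) / 0.23 = 0.7550 / 0.23 = 3.2827
A = e^3.2827 ≈ 26.65 mi²

26.6 mi²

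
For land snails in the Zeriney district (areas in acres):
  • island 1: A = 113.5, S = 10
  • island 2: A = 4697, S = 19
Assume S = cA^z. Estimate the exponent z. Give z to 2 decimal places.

0.17

Taking logs: ln S = ln c + z ln A, so z = (ln S₂ − ln S₁)/(ln A₂ − ln A₁).
z = ln(19/10) / ln(4697/113.5) = ln(1.9) / ln(41.38) = 0.6419 / 3.7229 = 0.1724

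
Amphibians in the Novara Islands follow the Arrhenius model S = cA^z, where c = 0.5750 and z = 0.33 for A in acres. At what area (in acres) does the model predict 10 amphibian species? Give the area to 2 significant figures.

10 = 0.575 × A^0.33  ⇒  A^0.33 = 10/0.575 = 17.39
ln A = ln(17.39) / 0.33 = 2.8560 / 0.33 = 8.6545
A = e^8.6545 ≈ 5736 acres

5700 acres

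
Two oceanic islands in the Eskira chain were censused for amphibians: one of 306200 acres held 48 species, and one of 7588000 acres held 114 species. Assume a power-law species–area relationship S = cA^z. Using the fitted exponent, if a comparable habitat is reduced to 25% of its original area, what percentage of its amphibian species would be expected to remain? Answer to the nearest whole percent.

z = ln(114/48) / ln(7588000/306200) = 0.8650 / 3.2101 = 0.2695
S_new/S_old = (A_new/A_old)^z = 0.25^0.2695 = exp(0.2695 × -1.3863) = 0.6883

69%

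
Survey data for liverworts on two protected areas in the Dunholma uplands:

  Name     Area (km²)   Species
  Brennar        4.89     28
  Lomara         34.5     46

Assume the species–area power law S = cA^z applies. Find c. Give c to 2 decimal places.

18.71

z = ln(S₂/S₁) / ln(A₂/A₁) = ln(46/28) / ln(34.5/4.89) = 0.4964 / 1.9538 = 0.2541
c = S₁ / A₁^z = 28 / 4.89^0.2541 = 28 / 1.497 = 18.71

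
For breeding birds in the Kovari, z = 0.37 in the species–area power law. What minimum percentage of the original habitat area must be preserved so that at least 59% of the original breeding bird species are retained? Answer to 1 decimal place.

24.0%

Need (A_new/A_old)^0.37 = 0.59, so A_new/A_old = 0.59^(1/0.37) = 0.59^2.703
ln(A_new/A_old) = ln 0.59 / 0.37 = -0.5276 / 0.37 = -1.4260
A_new/A_old = e^-1.4260 ≈ 0.2403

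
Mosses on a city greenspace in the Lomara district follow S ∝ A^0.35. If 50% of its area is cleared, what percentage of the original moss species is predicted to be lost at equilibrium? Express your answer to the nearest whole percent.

22%

S_new/S_old = (A_new/A_old)^z = 0.5^0.35
= exp(0.35 × ln 0.5) = exp(0.35 × -0.6931) = exp(-0.2426) ≈ 0.7846
Fraction lost = 1 − 0.7846 = 0.2154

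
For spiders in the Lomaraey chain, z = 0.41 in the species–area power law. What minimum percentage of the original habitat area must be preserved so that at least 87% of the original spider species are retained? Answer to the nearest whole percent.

Need (A_new/A_old)^0.41 = 0.87, so A_new/A_old = 0.87^(1/0.41) = 0.87^2.439
ln(A_new/A_old) = ln 0.87 / 0.41 = -0.1393 / 0.41 = -0.3397
A_new/A_old = e^-0.3397 ≈ 0.712

71%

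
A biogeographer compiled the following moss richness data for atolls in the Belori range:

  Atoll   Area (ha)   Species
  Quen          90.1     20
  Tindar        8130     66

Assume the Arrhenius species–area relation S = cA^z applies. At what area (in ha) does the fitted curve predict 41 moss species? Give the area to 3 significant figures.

1350 ha

z = ln(66/20) / ln(8130/90.1) = 1.1939 / 4.5024 = 0.2652
c = 20 / 90.1^0.2652 = 20 / 3.299 = 6.063
A = (41/6.063)^(1/0.2652) ⇒ ln A = ln(6.762)/0.2652 = 7.2080
A = e^7.2080 ≈ 1350 ha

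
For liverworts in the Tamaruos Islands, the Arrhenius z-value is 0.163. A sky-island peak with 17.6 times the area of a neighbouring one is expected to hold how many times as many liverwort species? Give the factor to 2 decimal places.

S₂/S₁ = (A₂/A₁)^z = 17.6^0.163
ln(S₂/S₁) = 0.163 × ln 17.6 = 0.163 × 2.8679 = 0.4675
S₂/S₁ = e^0.4675 ≈ 1.596

1.60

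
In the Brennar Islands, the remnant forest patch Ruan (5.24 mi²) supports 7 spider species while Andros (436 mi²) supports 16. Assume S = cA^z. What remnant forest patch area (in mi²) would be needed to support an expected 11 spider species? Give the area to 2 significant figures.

z = ln(16/7) / ln(436/5.24) = 0.8267 / 4.4213 = 0.1870
c = 7 / 5.24^0.1870 = 7 / 1.363 = 5.136
A = (11/5.136)^(1/0.1870) ⇒ ln A = ln(2.142)/0.1870 = 4.0737
A = e^4.0737 ≈ 58.77 mi²

59 mi²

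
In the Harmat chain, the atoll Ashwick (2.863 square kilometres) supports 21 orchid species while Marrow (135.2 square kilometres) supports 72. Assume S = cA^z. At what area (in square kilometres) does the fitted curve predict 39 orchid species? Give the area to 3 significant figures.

19.9 square kilometres

z = ln(72/21) / ln(135.2/2.863) = 1.2321 / 3.8549 = 0.3196
c = 21 / 2.863^0.3196 = 21 / 1.4 = 15
A = (39/15)^(1/0.3196) ⇒ ln A = ln(2.599)/0.3196 = 2.9886
A = e^2.9886 ≈ 19.86 square kilometres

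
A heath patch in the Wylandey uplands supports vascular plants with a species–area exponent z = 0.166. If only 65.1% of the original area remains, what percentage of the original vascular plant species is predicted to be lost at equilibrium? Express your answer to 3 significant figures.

S_new/S_old = (A_new/A_old)^z = 0.651^0.166
= exp(0.166 × ln 0.651) = exp(0.166 × -0.4292) = exp(-0.0713) ≈ 0.9312
Fraction lost = 1 − 0.9312 = 0.06878

6.88%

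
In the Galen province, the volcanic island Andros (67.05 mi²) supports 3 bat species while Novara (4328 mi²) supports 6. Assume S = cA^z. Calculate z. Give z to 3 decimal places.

Taking logs: ln S = ln c + z ln A, so z = (ln S₂ − ln S₁)/(ln A₂ − ln A₁).
z = ln(6/3) / ln(4328/67.05) = ln(2) / ln(64.55) = 0.6931 / 4.1674 = 0.1663

0.166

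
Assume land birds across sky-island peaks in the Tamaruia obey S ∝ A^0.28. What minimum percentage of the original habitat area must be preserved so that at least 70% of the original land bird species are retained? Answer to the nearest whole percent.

Need (A_new/A_old)^0.28 = 0.7, so A_new/A_old = 0.7^(1/0.28) = 0.7^3.571
ln(A_new/A_old) = ln 0.7 / 0.28 = -0.3567 / 0.28 = -1.2738
A_new/A_old = e^-1.2738 ≈ 0.2798

28%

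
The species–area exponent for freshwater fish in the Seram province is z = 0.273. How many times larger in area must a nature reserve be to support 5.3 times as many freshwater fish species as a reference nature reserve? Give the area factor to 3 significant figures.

(A₂/A₁)^0.273 = 5.3, so A₂/A₁ = 5.3^(1/0.273) = 5.3^3.663
ln(A₂/A₁) = ln 5.3 / 0.273 = 1.6677 / 0.273 = 6.1088
A₂/A₁ = e^6.1088 ≈ 449.8

450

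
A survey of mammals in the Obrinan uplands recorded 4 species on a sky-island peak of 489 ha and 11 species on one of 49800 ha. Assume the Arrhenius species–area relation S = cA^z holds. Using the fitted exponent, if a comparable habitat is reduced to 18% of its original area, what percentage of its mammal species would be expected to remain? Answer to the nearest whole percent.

69%

z = ln(11/4) / ln(49800/489) = 1.0116 / 4.6234 = 0.2188
S_new/S_old = (A_new/A_old)^z = 0.18^0.2188 = exp(0.2188 × -1.7148) = 0.6872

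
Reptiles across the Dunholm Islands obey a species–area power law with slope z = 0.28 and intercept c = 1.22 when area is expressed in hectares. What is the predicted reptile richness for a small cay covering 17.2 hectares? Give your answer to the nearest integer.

S = 1.22 × 17.2^0.28
ln S = ln 1.22 + 0.28 × ln 17.2 = 0.1989 + 0.28 × 2.8449 = 0.9954
S = e^0.9954 ≈ 2.706

3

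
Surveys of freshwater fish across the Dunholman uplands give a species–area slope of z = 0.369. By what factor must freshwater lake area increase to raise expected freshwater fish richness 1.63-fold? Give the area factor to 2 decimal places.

3.76

(A₂/A₁)^0.369 = 1.63, so A₂/A₁ = 1.63^(1/0.369) = 1.63^2.71
ln(A₂/A₁) = ln 1.63 / 0.369 = 0.4886 / 0.369 = 1.3241
A₂/A₁ = e^1.3241 ≈ 3.759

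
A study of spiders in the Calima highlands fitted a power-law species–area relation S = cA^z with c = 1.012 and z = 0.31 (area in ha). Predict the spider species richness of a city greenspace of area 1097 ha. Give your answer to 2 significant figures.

S = 1.012 × 1097^0.31
ln S = ln 1.012 + 0.31 × ln 1097 = 0.0119 + 0.31 × 7.0003 = 2.1820
S = e^2.1820 ≈ 8.864

8.9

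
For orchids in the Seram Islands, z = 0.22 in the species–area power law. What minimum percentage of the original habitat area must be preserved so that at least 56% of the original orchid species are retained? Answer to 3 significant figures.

7.17%

Need (A_new/A_old)^0.22 = 0.56, so A_new/A_old = 0.56^(1/0.22) = 0.56^4.545
ln(A_new/A_old) = ln 0.56 / 0.22 = -0.5798 / 0.22 = -2.6355
A_new/A_old = e^-2.6355 ≈ 0.07168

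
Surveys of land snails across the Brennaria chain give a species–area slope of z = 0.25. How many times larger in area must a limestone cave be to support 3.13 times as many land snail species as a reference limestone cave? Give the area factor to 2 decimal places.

(A₂/A₁)^0.25 = 3.13, so A₂/A₁ = 3.13^(1/0.25) = 3.13^4
ln(A₂/A₁) = ln 3.13 / 0.25 = 1.1410 / 0.25 = 4.5641
A₂/A₁ = e^4.5641 ≈ 95.98

95.98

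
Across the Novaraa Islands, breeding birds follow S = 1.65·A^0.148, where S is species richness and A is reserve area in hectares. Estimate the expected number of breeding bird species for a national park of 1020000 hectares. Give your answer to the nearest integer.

S = 1.65 × 1020000^0.148 = 1.65 × 7.749 ≈ 12.79

13 species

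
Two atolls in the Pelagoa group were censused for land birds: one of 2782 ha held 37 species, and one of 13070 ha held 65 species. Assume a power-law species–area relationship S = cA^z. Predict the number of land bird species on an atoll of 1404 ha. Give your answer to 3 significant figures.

z = ln(65/37) / ln(13070/2782) = 0.5635 / 1.5471 = 0.3642
c = 37 / 2782^0.3642 = 37 / 17.97 = 2.06
S₃ = 2.06 × 1404^0.3642 = 2.06 × 14 ≈ 28.84

28.8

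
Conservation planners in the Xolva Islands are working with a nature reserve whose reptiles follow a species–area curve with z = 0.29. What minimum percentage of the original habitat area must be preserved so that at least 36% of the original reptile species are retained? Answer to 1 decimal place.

Need (A_new/A_old)^0.29 = 0.36, so A_new/A_old = 0.36^(1/0.29) = 0.36^3.448
ln(A_new/A_old) = ln 0.36 / 0.29 = -1.0217 / 0.29 = -3.5229
A_new/A_old = e^-3.5229 ≈ 0.02951

3.0%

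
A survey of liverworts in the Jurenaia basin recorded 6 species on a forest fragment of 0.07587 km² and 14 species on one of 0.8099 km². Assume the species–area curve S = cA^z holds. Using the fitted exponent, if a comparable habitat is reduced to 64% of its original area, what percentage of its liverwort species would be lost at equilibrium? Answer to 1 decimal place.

14.8%

z = ln(14/6) / ln(0.8099/0.07587) = 0.8473 / 2.3679 = 0.3578
S_new/S_old = (A_new/A_old)^z = 0.64^0.3578 = exp(0.3578 × -0.4463) = 0.8524
Fraction lost = 1 − 0.8524 = 0.1476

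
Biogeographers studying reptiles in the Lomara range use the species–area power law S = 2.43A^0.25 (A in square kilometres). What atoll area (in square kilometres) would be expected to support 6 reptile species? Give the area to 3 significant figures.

6 = 2.43 × A^0.25  ⇒  A^0.25 = 6/2.43 = 2.469
ln A = ln(2.469) / 0.25 = 0.9039 / 0.25 = 3.6155
A = e^3.6155 ≈ 37.17 square kilometres

37.2 square kilometres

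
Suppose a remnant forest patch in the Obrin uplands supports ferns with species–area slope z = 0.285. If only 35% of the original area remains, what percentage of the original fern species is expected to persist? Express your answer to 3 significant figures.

74.1%

S_new/S_old = (A_new/A_old)^z = 0.35^0.285
= exp(0.285 × ln 0.35) = exp(0.285 × -1.0498) = exp(-0.2992) ≈ 0.7414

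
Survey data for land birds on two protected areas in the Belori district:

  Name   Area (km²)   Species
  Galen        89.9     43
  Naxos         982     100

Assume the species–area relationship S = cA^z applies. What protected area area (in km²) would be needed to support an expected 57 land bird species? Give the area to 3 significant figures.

z = ln(100/43) / ln(982/89.9) = 0.8440 / 2.3909 = 0.3530
c = 43 / 89.9^0.3530 = 43 / 4.894 = 8.786
A = (57/8.786)^(1/0.3530) ⇒ ln A = ln(6.487)/0.3530 = 5.2972
A = e^5.2972 ≈ 199.8 km²

200 km²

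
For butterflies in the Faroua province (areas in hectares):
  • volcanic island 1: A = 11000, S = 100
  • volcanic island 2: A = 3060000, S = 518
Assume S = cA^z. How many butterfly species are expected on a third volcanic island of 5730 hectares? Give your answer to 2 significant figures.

83

z = ln(518/100) / ln(3060000/11000) = 1.6448 / 5.6283 = 0.2922
c = 100 / 11000^0.2922 = 100 / 15.17 = 6.591
S₃ = 6.591 × 5730^0.2922 = 6.591 × 12.54 ≈ 82.65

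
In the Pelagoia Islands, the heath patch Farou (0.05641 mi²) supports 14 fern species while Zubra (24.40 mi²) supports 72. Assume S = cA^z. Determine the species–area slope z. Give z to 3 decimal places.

0.270

Taking logs: ln S = ln c + z ln A, so z = (ln S₂ − ln S₁)/(ln A₂ − ln A₁).
z = ln(72/14) / ln(24.4/0.05641) = ln(5.143) / ln(432.5) = 1.6376 / 6.0697 = 0.2698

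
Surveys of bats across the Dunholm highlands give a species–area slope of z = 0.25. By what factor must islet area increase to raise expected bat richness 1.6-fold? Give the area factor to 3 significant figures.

6.55

(A₂/A₁)^0.25 = 1.6, so A₂/A₁ = 1.6^(1/0.25) = 1.6^4
ln(A₂/A₁) = ln 1.6 / 0.25 = 0.4700 / 0.25 = 1.8800
A₂/A₁ = e^1.8800 ≈ 6.554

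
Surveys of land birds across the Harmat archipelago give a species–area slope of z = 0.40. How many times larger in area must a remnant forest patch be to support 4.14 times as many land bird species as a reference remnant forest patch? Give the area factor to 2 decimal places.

(A₂/A₁)^0.4 = 4.14, so A₂/A₁ = 4.14^(1/0.4) = 4.14^2.5
ln(A₂/A₁) = ln 4.14 / 0.4 = 1.4207 / 0.4 = 3.5517
A₂/A₁ = e^3.5517 ≈ 34.87

34.87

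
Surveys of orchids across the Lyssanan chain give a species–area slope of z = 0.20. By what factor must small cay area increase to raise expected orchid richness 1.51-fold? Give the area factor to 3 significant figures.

7.85

(A₂/A₁)^0.2 = 1.51, so A₂/A₁ = 1.51^(1/0.2) = 1.51^5
ln(A₂/A₁) = ln 1.51 / 0.2 = 0.4121 / 0.2 = 2.0605
A₂/A₁ = e^2.0605 ≈ 7.85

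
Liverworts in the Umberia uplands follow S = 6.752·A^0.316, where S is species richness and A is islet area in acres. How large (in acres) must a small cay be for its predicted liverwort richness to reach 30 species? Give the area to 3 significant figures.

30 = 6.752 × A^0.316  ⇒  A^0.316 = 30/6.752 = 4.443
ln A = ln(4.443) / 0.316 = 1.4914 / 0.316 = 4.7195
A = e^4.7195 ≈ 112.1 acres

112 acres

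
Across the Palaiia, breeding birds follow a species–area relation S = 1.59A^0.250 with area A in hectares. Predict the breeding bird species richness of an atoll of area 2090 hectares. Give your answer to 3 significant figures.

10.8

S = 1.59 × 2090^0.25
ln S = ln 1.59 + 0.25 × ln 2090 = 0.4637 + 0.25 × 7.6449 = 2.3750
S = e^2.3750 ≈ 10.75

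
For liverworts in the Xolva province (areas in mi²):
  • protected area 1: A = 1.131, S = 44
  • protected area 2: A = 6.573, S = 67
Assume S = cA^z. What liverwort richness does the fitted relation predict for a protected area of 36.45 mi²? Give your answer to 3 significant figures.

z = ln(67/44) / ln(6.573/1.131) = 0.4205 / 1.7599 = 0.2389
c = 44 / 1.131^0.2389 = 44 / 1.03 = 42.72
S₃ = 42.72 × 36.45^0.2389 = 42.72 × 2.361 ≈ 100.9

101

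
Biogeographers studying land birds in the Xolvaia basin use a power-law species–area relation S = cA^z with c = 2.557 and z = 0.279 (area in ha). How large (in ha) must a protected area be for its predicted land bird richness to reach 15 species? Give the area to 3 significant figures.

15 = 2.557 × A^0.279  ⇒  A^0.279 = 15/2.557 = 5.866
ln A = ln(5.866) / 0.279 = 1.7692 / 0.279 = 6.3413
A = e^6.3413 ≈ 567.5 ha

568 ha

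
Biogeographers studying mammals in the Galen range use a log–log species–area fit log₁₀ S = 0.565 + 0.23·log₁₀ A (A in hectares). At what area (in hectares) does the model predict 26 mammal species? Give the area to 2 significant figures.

5000 hectares

26 = 3.673 × A^0.23  ⇒  A^0.23 = 26/3.673 = 7.079
ln A = ln(7.079) / 0.23 = 1.9571 / 0.23 = 8.5093
A = e^8.5093 ≈ 4961 hectares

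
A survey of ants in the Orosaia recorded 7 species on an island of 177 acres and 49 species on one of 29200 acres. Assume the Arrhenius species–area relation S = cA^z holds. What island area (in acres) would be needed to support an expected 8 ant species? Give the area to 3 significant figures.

z = ln(49/7) / ln(29200/177) = 1.9459 / 5.1058 = 0.3811
c = 7 / 177^0.3811 = 7 / 7.19 = 0.9735
A = (8/0.9735)^(1/0.3811) ⇒ ln A = ln(8.217)/0.3811 = 5.5265
A = e^5.5265 ≈ 251.3 acres

251 acres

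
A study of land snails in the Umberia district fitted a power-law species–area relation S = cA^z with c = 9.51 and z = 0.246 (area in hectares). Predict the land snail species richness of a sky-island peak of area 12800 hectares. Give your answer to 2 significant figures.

S = 9.51 × 12800^0.246
ln S = ln 9.51 + 0.246 × ln 12800 = 2.2523 + 0.246 × 9.4572 = 4.5788
S = e^4.5788 ≈ 97.4

97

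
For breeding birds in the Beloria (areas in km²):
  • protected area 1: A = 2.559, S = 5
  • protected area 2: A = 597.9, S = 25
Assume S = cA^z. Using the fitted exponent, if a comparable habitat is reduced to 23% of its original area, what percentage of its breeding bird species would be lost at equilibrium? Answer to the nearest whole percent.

z = ln(25/5) / ln(597.9/2.559) = 1.6094 / 5.4538 = 0.2951
S_new/S_old = (A_new/A_old)^z = 0.23^0.2951 = exp(0.2951 × -1.4697) = 0.6481
Fraction lost = 1 − 0.6481 = 0.3519

35%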